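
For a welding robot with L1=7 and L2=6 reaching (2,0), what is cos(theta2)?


Given: L1 = 7, L2 = 6, target (x, y) = (2, 0)
Using cos(theta2) = (x^2 + y^2 - L1^2 - L2^2) / (2*L1*L2)
x^2 + y^2 = 2^2 + 0 = 4
L1^2 + L2^2 = 49 + 36 = 85
Numerator = 4 - 85 = -81
Denominator = 2*7*6 = 84
cos(theta2) = -81/84 = -27/28

-27/28


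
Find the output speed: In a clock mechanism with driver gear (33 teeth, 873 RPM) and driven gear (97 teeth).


Given: N1 = 33 teeth, w1 = 873 RPM, N2 = 97 teeth
Using N1*w1 = N2*w2
w2 = N1*w1 / N2
w2 = 33*873 / 97
w2 = 28809 / 97
w2 = 297 RPM

297 RPM


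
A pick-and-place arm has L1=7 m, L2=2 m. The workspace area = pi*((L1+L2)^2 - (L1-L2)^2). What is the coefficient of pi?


Given: L1 = 7, L2 = 2
(L1+L2)^2 = (9)^2 = 81
(L1-L2)^2 = (5)^2 = 25
Difference = 81 - 25 = 56
This equals 4*L1*L2 = 4*7*2 = 56
Workspace area = 56*pi

56


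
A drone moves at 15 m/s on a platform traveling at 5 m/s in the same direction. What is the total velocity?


Given: object velocity = 15 m/s, platform velocity = 5 m/s (same direction)
Using classical velocity addition: v_total = v_object + v_platform
v_total = 15 + 5
v_total = 20 m/s

20 m/s


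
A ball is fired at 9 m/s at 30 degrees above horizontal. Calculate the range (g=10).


Given: v0 = 9 m/s, theta = 30 deg, g = 10 m/s^2
sin(2*30) = sin(60) = sqrt(3)/2
Using R = v0^2 * sin(2*theta) / g
R = 9^2 * (sqrt(3)/2) / 10
R = 81 * sqrt(3) / 20
R = 81/20*sqrt(3) m

81/20*sqrt(3) m


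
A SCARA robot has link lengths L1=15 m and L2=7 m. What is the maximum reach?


Given: L1 = 15 m, L2 = 7 m
For a 2-link planar arm, max reach = L1 + L2 (fully extended)
Max reach = 15 + 7
Max reach = 22 m

22 m


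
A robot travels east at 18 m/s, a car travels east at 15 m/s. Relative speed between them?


Given: v_A = 18 m/s east, v_B = 15 m/s east
Both move in the same direction; relative speed = |v_A - v_B|
|18 - 15| = |3|
= 3 m/s

3 m/s


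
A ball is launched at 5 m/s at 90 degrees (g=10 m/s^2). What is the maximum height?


Given: v0 = 5 m/s, theta = 90 deg, g = 10 m/s^2
sin^2(90) = 1
Using H = v0^2 * sin^2(theta) / (2*g)
H = 5^2 * 1 / (2*10)
H = 25 * 1 / 20
H = 25 / 20
H = 5/4 m

5/4 m


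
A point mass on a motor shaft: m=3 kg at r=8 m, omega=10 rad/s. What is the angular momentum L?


Given: m = 3 kg, r = 8 m, omega = 10 rad/s
For a point mass: I = m*r^2
I = 3*8^2 = 3*64 = 192
L = I*omega = 192*10
L = 1920 kg*m^2/s

1920 kg*m^2/s


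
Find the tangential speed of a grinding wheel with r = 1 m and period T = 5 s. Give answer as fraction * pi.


Given: radius r = 1 m, period T = 5 s
Using v = 2*pi*r / T
v = 2*pi*1 / 5
v = 2*pi / 5
v = 2/5*pi m/s

2/5*pi m/s


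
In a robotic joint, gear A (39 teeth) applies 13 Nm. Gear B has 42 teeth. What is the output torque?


Given: N1 = 39, N2 = 42, T1 = 13 Nm
Using T2/T1 = N2/N1
T2 = T1 * N2 / N1
T2 = 13 * 42 / 39
T2 = 546 / 39
T2 = 14 Nm

14 Nm


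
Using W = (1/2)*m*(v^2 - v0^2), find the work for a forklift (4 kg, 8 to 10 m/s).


Given: m = 4 kg, v0 = 8 m/s, v = 10 m/s
Using W = (1/2)*m*(v^2 - v0^2)
v^2 = 10^2 = 100
v0^2 = 8^2 = 64
v^2 - v0^2 = 100 - 64 = 36
W = (1/2)*4*36 = 72 J

72 J


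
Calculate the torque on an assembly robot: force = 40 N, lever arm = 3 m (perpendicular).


Given: F = 40 N, r = 3 m, angle = 90 deg (perpendicular)
Using tau = F * r * sin(90)
sin(90) = 1
tau = 40 * 3 * 1
tau = 120 Nm

120 Nm


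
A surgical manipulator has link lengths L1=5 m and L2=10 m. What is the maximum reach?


Given: L1 = 5 m, L2 = 10 m
For a 2-link planar arm, max reach = L1 + L2 (fully extended)
Max reach = 5 + 10
Max reach = 15 m

15 m


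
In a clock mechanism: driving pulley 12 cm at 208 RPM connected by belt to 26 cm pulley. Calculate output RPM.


Given: D1 = 12 cm, w1 = 208 RPM, D2 = 26 cm
Using D1*w1 = D2*w2
w2 = D1*w1 / D2
w2 = 12*208 / 26
w2 = 2496 / 26
w2 = 96 RPM

96 RPM


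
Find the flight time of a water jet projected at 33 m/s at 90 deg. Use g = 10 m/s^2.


Given: v0 = 33 m/s, theta = 90 deg, g = 10 m/s^2
sin(90) = 1
Using T = 2*v0*sin(theta) / g
T = 2*33*1 / 10
T = 66 / 10
T = 33/5 s

33/5 s


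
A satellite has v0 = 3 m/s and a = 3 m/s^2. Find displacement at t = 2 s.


Given: v0 = 3 m/s, a = 3 m/s^2, t = 2 s
Using s = v0*t + (1/2)*a*t^2
s = 3*2 + (1/2)*3*2^2
s = 6 + (1/2)*12
s = 6 + 6
s = 12

12 m


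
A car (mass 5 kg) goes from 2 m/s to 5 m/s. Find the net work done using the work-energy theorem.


Given: m = 5 kg, v0 = 2 m/s, v = 5 m/s
Using W = (1/2)*m*(v^2 - v0^2)
v^2 = 5^2 = 25
v0^2 = 2^2 = 4
v^2 - v0^2 = 25 - 4 = 21
W = (1/2)*5*21 = 105/2 J

105/2 J


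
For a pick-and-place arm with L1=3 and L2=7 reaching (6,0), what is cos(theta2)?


Given: L1 = 3, L2 = 7, target (x, y) = (6, 0)
Using cos(theta2) = (x^2 + y^2 - L1^2 - L2^2) / (2*L1*L2)
x^2 + y^2 = 6^2 + 0 = 36
L1^2 + L2^2 = 9 + 49 = 58
Numerator = 36 - 58 = -22
Denominator = 2*3*7 = 42
cos(theta2) = -22/42 = -11/21

-11/21


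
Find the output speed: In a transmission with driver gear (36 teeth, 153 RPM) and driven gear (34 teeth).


Given: N1 = 36 teeth, w1 = 153 RPM, N2 = 34 teeth
Using N1*w1 = N2*w2
w2 = N1*w1 / N2
w2 = 36*153 / 34
w2 = 5508 / 34
w2 = 162 RPM

162 RPM


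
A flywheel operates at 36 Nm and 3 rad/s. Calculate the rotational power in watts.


Given: tau = 36 Nm, omega = 3 rad/s
Using P = tau * omega
P = 36 * 3
P = 108 W

108 W


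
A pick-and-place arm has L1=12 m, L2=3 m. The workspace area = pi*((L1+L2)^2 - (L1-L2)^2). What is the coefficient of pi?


Given: L1 = 12, L2 = 3
(L1+L2)^2 = (15)^2 = 225
(L1-L2)^2 = (9)^2 = 81
Difference = 225 - 81 = 144
This equals 4*L1*L2 = 4*12*3 = 144
Workspace area = 144*pi

144


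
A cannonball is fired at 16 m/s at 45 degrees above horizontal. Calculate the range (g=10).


Given: v0 = 16 m/s, theta = 45 deg, g = 10 m/s^2
sin(2*45) = sin(90) = 1
Using R = v0^2 * sin(2*theta) / g
R = 16^2 * 1 / 10
R = 256 / 10
R = 128/5 m

128/5 m


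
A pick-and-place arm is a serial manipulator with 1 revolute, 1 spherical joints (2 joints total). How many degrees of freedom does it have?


Given: serial robot with 1 revolute, 1 spherical joints
DOF contribution per joint type: revolute=1, prismatic=1, spherical=3, fixed=0
DOF = 1*1 + 1*3
DOF = 4

4


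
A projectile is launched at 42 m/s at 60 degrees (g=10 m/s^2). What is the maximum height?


Given: v0 = 42 m/s, theta = 60 deg, g = 10 m/s^2
sin^2(60) = 3/4
Using H = v0^2 * sin^2(theta) / (2*g)
H = 42^2 * 3/4 / (2*10)
H = 1764 * 3/4 / 20
H = 1323 / 20
H = 1323/20 m

1323/20 m


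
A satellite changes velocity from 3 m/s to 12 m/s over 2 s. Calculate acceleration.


Given: initial velocity v0 = 3 m/s, final velocity v = 12 m/s, time t = 2 s
Using a = (v - v0) / t
a = (12 - 3) / 2
a = 9 / 2
a = 9/2 m/s^2

9/2 m/s^2


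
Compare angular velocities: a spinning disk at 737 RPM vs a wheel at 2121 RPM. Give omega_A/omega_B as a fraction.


Given: RPM_A = 737, RPM_B = 2121
omega = 2*pi*RPM/60, so omega_A/omega_B = RPM_A / RPM_B
omega_A/omega_B = 737 / 2121
omega_A/omega_B = 737/2121

737/2121


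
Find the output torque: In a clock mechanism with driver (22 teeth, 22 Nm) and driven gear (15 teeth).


Given: N1 = 22, N2 = 15, T1 = 22 Nm
Using T2/T1 = N2/N1
T2 = T1 * N2 / N1
T2 = 22 * 15 / 22
T2 = 330 / 22
T2 = 15 Nm

15 Nm


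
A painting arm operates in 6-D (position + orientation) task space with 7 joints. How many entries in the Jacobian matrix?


Given: task space dimension = 6, joints = 7
Jacobian is a 6 x 7 matrix
Total entries = rows * columns
Total = 6 * 7
Total = 42

42


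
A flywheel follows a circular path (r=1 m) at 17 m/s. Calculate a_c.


Given: v = 17 m/s, r = 1 m
Using a_c = v^2 / r
a_c = 17^2 / 1
a_c = 289 / 1
a_c = 289 m/s^2

289 m/s^2


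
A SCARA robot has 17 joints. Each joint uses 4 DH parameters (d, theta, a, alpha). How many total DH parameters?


Given: 17 joints, 4 DH parameters per joint (d, theta, a, alpha)
Total DH parameters = number_of_joints * 4
Total = 17 * 4
Total = 68

68


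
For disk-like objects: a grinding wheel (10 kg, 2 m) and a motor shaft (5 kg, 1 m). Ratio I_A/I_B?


Given: M1=10 kg, R1=2 m, M2=5 kg, R2=1 m
For a disk: I = (1/2)*M*R^2, so I_A/I_B = (M1*R1^2)/(M2*R2^2)
M1*R1^2 = 10*4 = 40
M2*R2^2 = 5*1 = 5
I_A/I_B = 40/5 = 8

8


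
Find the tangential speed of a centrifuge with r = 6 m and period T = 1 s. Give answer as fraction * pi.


Given: radius r = 6 m, period T = 1 s
Using v = 2*pi*r / T
v = 2*pi*6 / 1
v = 12*pi / 1
v = 12*pi m/s

12*pi m/s


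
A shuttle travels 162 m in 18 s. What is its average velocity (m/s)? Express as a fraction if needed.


Given: distance d = 162 m, time t = 18 s
Using v = d / t
v = 162 / 18
v = 9 m/s

9 m/s


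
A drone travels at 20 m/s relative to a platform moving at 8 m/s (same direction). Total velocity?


Given: object velocity = 20 m/s, platform velocity = 8 m/s (same direction)
Using classical velocity addition: v_total = v_object + v_platform
v_total = 20 + 8
v_total = 28 m/s

28 m/s


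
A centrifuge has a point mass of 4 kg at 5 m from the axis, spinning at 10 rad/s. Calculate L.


Given: m = 4 kg, r = 5 m, omega = 10 rad/s
For a point mass: I = m*r^2
I = 4*5^2 = 4*25 = 100
L = I*omega = 100*10
L = 1000 kg*m^2/s

1000 kg*m^2/s


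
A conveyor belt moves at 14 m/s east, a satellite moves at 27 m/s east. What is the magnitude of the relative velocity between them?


Given: v_A = 14 m/s east, v_B = 27 m/s east
Both move in the same direction; relative speed = |v_A - v_B|
|14 - 27| = |-13|
= 13 m/s

13 m/s


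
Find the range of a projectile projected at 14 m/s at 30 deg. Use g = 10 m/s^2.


Given: v0 = 14 m/s, theta = 30 deg, g = 10 m/s^2
sin(2*30) = sin(60) = sqrt(3)/2
Using R = v0^2 * sin(2*theta) / g
R = 14^2 * (sqrt(3)/2) / 10
R = 196 * sqrt(3) / 20
R = 49/5*sqrt(3) m

49/5*sqrt(3) m


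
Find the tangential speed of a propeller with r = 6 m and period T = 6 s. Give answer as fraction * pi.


Given: radius r = 6 m, period T = 6 s
Using v = 2*pi*r / T
v = 2*pi*6 / 6
v = 12*pi / 6
v = 2*pi m/s

2*pi m/s


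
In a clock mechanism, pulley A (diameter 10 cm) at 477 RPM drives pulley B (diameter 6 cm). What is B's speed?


Given: D1 = 10 cm, w1 = 477 RPM, D2 = 6 cm
Using D1*w1 = D2*w2
w2 = D1*w1 / D2
w2 = 10*477 / 6
w2 = 4770 / 6
w2 = 795 RPM

795 RPM


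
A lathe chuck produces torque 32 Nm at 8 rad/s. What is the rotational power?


Given: tau = 32 Nm, omega = 8 rad/s
Using P = tau * omega
P = 32 * 8
P = 256 W

256 W


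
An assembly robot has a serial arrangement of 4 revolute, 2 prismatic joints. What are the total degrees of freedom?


Given: serial robot with 4 revolute, 2 prismatic joints
DOF contribution per joint type: revolute=1, prismatic=1, spherical=3, fixed=0
DOF = 4*1 + 2*1
DOF = 6

6


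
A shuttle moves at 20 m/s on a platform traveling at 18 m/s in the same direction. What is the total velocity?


Given: object velocity = 20 m/s, platform velocity = 18 m/s (same direction)
Using classical velocity addition: v_total = v_object + v_platform
v_total = 20 + 18
v_total = 38 m/s

38 m/s


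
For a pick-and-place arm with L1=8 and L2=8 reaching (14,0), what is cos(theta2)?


Given: L1 = 8, L2 = 8, target (x, y) = (14, 0)
Using cos(theta2) = (x^2 + y^2 - L1^2 - L2^2) / (2*L1*L2)
x^2 + y^2 = 14^2 + 0 = 196
L1^2 + L2^2 = 64 + 64 = 128
Numerator = 196 - 128 = 68
Denominator = 2*8*8 = 128
cos(theta2) = 68/128 = 17/32

17/32


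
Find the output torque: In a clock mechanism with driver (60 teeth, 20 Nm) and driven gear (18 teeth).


Given: N1 = 60, N2 = 18, T1 = 20 Nm
Using T2/T1 = N2/N1
T2 = T1 * N2 / N1
T2 = 20 * 18 / 60
T2 = 360 / 60
T2 = 6 Nm

6 Nm


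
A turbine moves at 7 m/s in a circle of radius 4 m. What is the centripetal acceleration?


Given: v = 7 m/s, r = 4 m
Using a_c = v^2 / r
a_c = 7^2 / 4
a_c = 49 / 4
a_c = 49/4 m/s^2

49/4 m/s^2


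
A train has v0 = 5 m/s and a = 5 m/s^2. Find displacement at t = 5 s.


Given: v0 = 5 m/s, a = 5 m/s^2, t = 5 s
Using s = v0*t + (1/2)*a*t^2
s = 5*5 + (1/2)*5*5^2
s = 25 + (1/2)*125
s = 25 + 125/2
s = 175/2

175/2 m


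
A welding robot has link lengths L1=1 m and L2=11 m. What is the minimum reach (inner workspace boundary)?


Given: L1 = 1 m, L2 = 11 m
For a 2-link planar arm, min reach = |L1 - L2| (second link folded back)
Min reach = |1 - 11|
Min reach = 10 m

10 m


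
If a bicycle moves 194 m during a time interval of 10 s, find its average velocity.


Given: distance d = 194 m, time t = 10 s
Using v = d / t
v = 194 / 10
v = 97/5 m/s

97/5 m/s


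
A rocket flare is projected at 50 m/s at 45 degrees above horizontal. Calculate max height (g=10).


Given: v0 = 50 m/s, theta = 45 deg, g = 10 m/s^2
sin^2(45) = 1/2
Using H = v0^2 * sin^2(theta) / (2*g)
H = 50^2 * 1/2 / (2*10)
H = 2500 * 1/2 / 20
H = 1250 / 20
H = 125/2 m

125/2 m


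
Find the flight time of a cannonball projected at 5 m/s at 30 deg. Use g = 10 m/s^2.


Given: v0 = 5 m/s, theta = 30 deg, g = 10 m/s^2
sin(30) = 1/2
Using T = 2*v0*sin(theta) / g
T = 2*5*1/2 / 10
T = 5 / 10
T = 1/2 s

1/2 s


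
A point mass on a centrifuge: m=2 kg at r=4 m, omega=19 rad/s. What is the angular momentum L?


Given: m = 2 kg, r = 4 m, omega = 19 rad/s
For a point mass: I = m*r^2
I = 2*4^2 = 2*16 = 32
L = I*omega = 32*19
L = 608 kg*m^2/s

608 kg*m^2/s


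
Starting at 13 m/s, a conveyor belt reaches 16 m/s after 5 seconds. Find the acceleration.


Given: initial velocity v0 = 13 m/s, final velocity v = 16 m/s, time t = 5 s
Using a = (v - v0) / t
a = (16 - 13) / 5
a = 3 / 5
a = 3/5 m/s^2

3/5 m/s^2


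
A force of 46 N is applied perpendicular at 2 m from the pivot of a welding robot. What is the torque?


Given: F = 46 N, r = 2 m, angle = 90 deg (perpendicular)
Using tau = F * r * sin(90)
sin(90) = 1
tau = 46 * 2 * 1
tau = 92 Nm

92 Nm


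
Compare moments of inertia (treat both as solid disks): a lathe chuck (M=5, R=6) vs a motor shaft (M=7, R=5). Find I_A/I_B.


Given: M1=5 kg, R1=6 m, M2=7 kg, R2=5 m
For a disk: I = (1/2)*M*R^2, so I_A/I_B = (M1*R1^2)/(M2*R2^2)
M1*R1^2 = 5*36 = 180
M2*R2^2 = 7*25 = 175
I_A/I_B = 180/175 = 36/35

36/35


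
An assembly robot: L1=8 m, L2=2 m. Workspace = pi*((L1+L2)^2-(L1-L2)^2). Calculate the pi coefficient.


Given: L1 = 8, L2 = 2
(L1+L2)^2 = (10)^2 = 100
(L1-L2)^2 = (6)^2 = 36
Difference = 100 - 36 = 64
This equals 4*L1*L2 = 4*8*2 = 64
Workspace area = 64*pi

64


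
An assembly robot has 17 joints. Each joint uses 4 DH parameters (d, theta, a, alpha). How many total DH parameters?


Given: 17 joints, 4 DH parameters per joint (d, theta, a, alpha)
Total DH parameters = number_of_joints * 4
Total = 17 * 4
Total = 68

68


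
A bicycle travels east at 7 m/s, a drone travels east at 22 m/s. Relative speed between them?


Given: v_A = 7 m/s east, v_B = 22 m/s east
Both move in the same direction; relative speed = |v_A - v_B|
|7 - 22| = |-15|
= 15 m/s

15 m/s


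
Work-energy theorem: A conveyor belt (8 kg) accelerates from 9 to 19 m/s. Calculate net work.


Given: m = 8 kg, v0 = 9 m/s, v = 19 m/s
Using W = (1/2)*m*(v^2 - v0^2)
v^2 = 19^2 = 361
v0^2 = 9^2 = 81
v^2 - v0^2 = 361 - 81 = 280
W = (1/2)*8*280 = 1120 J

1120 J


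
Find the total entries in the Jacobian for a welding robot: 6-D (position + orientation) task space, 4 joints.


Given: task space dimension = 6, joints = 4
Jacobian is a 6 x 4 matrix
Total entries = rows * columns
Total = 6 * 4
Total = 24

24


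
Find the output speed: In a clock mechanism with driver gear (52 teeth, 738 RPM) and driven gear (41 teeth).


Given: N1 = 52 teeth, w1 = 738 RPM, N2 = 41 teeth
Using N1*w1 = N2*w2
w2 = N1*w1 / N2
w2 = 52*738 / 41
w2 = 38376 / 41
w2 = 936 RPM

936 RPM


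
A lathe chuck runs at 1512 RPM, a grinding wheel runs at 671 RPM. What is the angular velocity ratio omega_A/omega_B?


Given: RPM_A = 1512, RPM_B = 671
omega = 2*pi*RPM/60, so omega_A/omega_B = RPM_A / RPM_B
omega_A/omega_B = 1512 / 671
omega_A/omega_B = 1512/671

1512/671


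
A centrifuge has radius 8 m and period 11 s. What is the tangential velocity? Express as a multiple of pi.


Given: radius r = 8 m, period T = 11 s
Using v = 2*pi*r / T
v = 2*pi*8 / 11
v = 16*pi / 11
v = 16/11*pi m/s

16/11*pi m/s


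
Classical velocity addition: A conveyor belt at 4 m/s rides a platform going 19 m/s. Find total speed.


Given: object velocity = 4 m/s, platform velocity = 19 m/s (same direction)
Using classical velocity addition: v_total = v_object + v_platform
v_total = 4 + 19
v_total = 23 m/s

23 m/s


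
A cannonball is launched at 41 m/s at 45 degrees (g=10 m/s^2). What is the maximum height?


Given: v0 = 41 m/s, theta = 45 deg, g = 10 m/s^2
sin^2(45) = 1/2
Using H = v0^2 * sin^2(theta) / (2*g)
H = 41^2 * 1/2 / (2*10)
H = 1681 * 1/2 / 20
H = 1681/2 / 20
H = 1681/40 m

1681/40 m


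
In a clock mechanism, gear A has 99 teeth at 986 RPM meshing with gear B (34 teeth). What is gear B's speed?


Given: N1 = 99 teeth, w1 = 986 RPM, N2 = 34 teeth
Using N1*w1 = N2*w2
w2 = N1*w1 / N2
w2 = 99*986 / 34
w2 = 97614 / 34
w2 = 2871 RPM

2871 RPM


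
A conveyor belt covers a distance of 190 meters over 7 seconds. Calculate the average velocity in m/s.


Given: distance d = 190 m, time t = 7 s
Using v = d / t
v = 190 / 7
v = 190/7 m/s

190/7 m/s


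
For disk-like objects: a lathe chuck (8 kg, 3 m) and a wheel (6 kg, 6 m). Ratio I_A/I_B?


Given: M1=8 kg, R1=3 m, M2=6 kg, R2=6 m
For a disk: I = (1/2)*M*R^2, so I_A/I_B = (M1*R1^2)/(M2*R2^2)
M1*R1^2 = 8*9 = 72
M2*R2^2 = 6*36 = 216
I_A/I_B = 72/216 = 1/3

1/3


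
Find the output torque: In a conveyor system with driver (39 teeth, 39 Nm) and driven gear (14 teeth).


Given: N1 = 39, N2 = 14, T1 = 39 Nm
Using T2/T1 = N2/N1
T2 = T1 * N2 / N1
T2 = 39 * 14 / 39
T2 = 546 / 39
T2 = 14 Nm

14 Nm


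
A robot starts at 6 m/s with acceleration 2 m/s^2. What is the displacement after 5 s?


Given: v0 = 6 m/s, a = 2 m/s^2, t = 5 s
Using s = v0*t + (1/2)*a*t^2
s = 6*5 + (1/2)*2*5^2
s = 30 + (1/2)*50
s = 30 + 25
s = 55

55 m


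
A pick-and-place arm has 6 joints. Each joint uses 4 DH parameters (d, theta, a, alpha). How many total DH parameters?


Given: 6 joints, 4 DH parameters per joint (d, theta, a, alpha)
Total DH parameters = number_of_joints * 4
Total = 6 * 4
Total = 24

24


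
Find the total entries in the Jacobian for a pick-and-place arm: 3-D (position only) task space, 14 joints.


Given: task space dimension = 3, joints = 14
Jacobian is a 3 x 14 matrix
Total entries = rows * columns
Total = 3 * 14
Total = 42

42


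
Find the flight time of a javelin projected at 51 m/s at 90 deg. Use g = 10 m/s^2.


Given: v0 = 51 m/s, theta = 90 deg, g = 10 m/s^2
sin(90) = 1
Using T = 2*v0*sin(theta) / g
T = 2*51*1 / 10
T = 102 / 10
T = 51/5 s

51/5 s


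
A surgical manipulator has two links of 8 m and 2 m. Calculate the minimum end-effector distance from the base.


Given: L1 = 8 m, L2 = 2 m
For a 2-link planar arm, min reach = |L1 - L2| (second link folded back)
Min reach = |8 - 2|
Min reach = 6 m

6 m


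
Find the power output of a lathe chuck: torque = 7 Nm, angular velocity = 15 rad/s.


Given: tau = 7 Nm, omega = 15 rad/s
Using P = tau * omega
P = 7 * 15
P = 105 W

105 W


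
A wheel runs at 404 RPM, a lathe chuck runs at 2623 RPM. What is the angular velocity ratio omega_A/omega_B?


Given: RPM_A = 404, RPM_B = 2623
omega = 2*pi*RPM/60, so omega_A/omega_B = RPM_A / RPM_B
omega_A/omega_B = 404 / 2623
omega_A/omega_B = 404/2623

404/2623


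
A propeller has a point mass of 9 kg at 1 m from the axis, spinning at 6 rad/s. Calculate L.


Given: m = 9 kg, r = 1 m, omega = 6 rad/s
For a point mass: I = m*r^2
I = 9*1^2 = 9*1 = 9
L = I*omega = 9*6
L = 54 kg*m^2/s

54 kg*m^2/s


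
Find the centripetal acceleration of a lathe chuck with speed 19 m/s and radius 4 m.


Given: v = 19 m/s, r = 4 m
Using a_c = v^2 / r
a_c = 19^2 / 4
a_c = 361 / 4
a_c = 361/4 m/s^2

361/4 m/s^2


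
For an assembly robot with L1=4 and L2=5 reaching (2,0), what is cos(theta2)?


Given: L1 = 4, L2 = 5, target (x, y) = (2, 0)
Using cos(theta2) = (x^2 + y^2 - L1^2 - L2^2) / (2*L1*L2)
x^2 + y^2 = 2^2 + 0 = 4
L1^2 + L2^2 = 16 + 25 = 41
Numerator = 4 - 41 = -37
Denominator = 2*4*5 = 40
cos(theta2) = -37/40 = -37/40

-37/40


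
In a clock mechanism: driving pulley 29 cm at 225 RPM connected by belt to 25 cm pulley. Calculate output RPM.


Given: D1 = 29 cm, w1 = 225 RPM, D2 = 25 cm
Using D1*w1 = D2*w2
w2 = D1*w1 / D2
w2 = 29*225 / 25
w2 = 6525 / 25
w2 = 261 RPM

261 RPM


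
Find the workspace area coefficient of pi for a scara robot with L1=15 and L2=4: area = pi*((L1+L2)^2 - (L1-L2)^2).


Given: L1 = 15, L2 = 4
(L1+L2)^2 = (19)^2 = 361
(L1-L2)^2 = (11)^2 = 121
Difference = 361 - 121 = 240
This equals 4*L1*L2 = 4*15*4 = 240
Workspace area = 240*pi

240


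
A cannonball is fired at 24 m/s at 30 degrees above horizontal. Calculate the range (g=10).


Given: v0 = 24 m/s, theta = 30 deg, g = 10 m/s^2
sin(2*30) = sin(60) = sqrt(3)/2
Using R = v0^2 * sin(2*theta) / g
R = 24^2 * (sqrt(3)/2) / 10
R = 576 * sqrt(3) / 20
R = 144/5*sqrt(3) m

144/5*sqrt(3) m


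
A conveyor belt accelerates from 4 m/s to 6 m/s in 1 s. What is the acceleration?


Given: initial velocity v0 = 4 m/s, final velocity v = 6 m/s, time t = 1 s
Using a = (v - v0) / t
a = (6 - 4) / 1
a = 2 / 1
a = 2 m/s^2

2 m/s^2


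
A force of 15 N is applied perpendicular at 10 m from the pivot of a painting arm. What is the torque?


Given: F = 15 N, r = 10 m, angle = 90 deg (perpendicular)
Using tau = F * r * sin(90)
sin(90) = 1
tau = 15 * 10 * 1
tau = 150 Nm

150 Nm


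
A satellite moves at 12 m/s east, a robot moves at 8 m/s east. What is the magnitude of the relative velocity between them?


Given: v_A = 12 m/s east, v_B = 8 m/s east
Both move in the same direction; relative speed = |v_A - v_B|
|12 - 8| = |4|
= 4 m/s

4 m/s


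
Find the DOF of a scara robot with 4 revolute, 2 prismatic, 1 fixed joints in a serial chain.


Given: serial robot with 4 revolute, 2 prismatic, 1 fixed joints
DOF contribution per joint type: revolute=1, prismatic=1, spherical=3, fixed=0
DOF = 4*1 + 2*1 + 1*0
DOF = 6

6


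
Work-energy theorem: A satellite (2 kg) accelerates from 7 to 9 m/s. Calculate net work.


Given: m = 2 kg, v0 = 7 m/s, v = 9 m/s
Using W = (1/2)*m*(v^2 - v0^2)
v^2 = 9^2 = 81
v0^2 = 7^2 = 49
v^2 - v0^2 = 81 - 49 = 32
W = (1/2)*2*32 = 32 J

32 J


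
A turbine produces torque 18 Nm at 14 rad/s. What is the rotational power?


Given: tau = 18 Nm, omega = 14 rad/s
Using P = tau * omega
P = 18 * 14
P = 252 W

252 W


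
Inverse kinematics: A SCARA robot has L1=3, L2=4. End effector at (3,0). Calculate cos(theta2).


Given: L1 = 3, L2 = 4, target (x, y) = (3, 0)
Using cos(theta2) = (x^2 + y^2 - L1^2 - L2^2) / (2*L1*L2)
x^2 + y^2 = 3^2 + 0 = 9
L1^2 + L2^2 = 9 + 16 = 25
Numerator = 9 - 25 = -16
Denominator = 2*3*4 = 24
cos(theta2) = -16/24 = -2/3

-2/3


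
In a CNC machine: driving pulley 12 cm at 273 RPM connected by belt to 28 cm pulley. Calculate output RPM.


Given: D1 = 12 cm, w1 = 273 RPM, D2 = 28 cm
Using D1*w1 = D2*w2
w2 = D1*w1 / D2
w2 = 12*273 / 28
w2 = 3276 / 28
w2 = 117 RPM

117 RPM


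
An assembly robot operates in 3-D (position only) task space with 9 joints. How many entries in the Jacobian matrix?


Given: task space dimension = 3, joints = 9
Jacobian is a 3 x 9 matrix
Total entries = rows * columns
Total = 3 * 9
Total = 27

27


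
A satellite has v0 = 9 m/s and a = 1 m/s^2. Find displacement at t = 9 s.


Given: v0 = 9 m/s, a = 1 m/s^2, t = 9 s
Using s = v0*t + (1/2)*a*t^2
s = 9*9 + (1/2)*1*9^2
s = 81 + (1/2)*81
s = 81 + 81/2
s = 243/2

243/2 m


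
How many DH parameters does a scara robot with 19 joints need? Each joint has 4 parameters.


Given: 19 joints, 4 DH parameters per joint (d, theta, a, alpha)
Total DH parameters = number_of_joints * 4
Total = 19 * 4
Total = 76

76


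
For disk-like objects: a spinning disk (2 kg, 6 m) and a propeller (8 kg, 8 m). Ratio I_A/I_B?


Given: M1=2 kg, R1=6 m, M2=8 kg, R2=8 m
For a disk: I = (1/2)*M*R^2, so I_A/I_B = (M1*R1^2)/(M2*R2^2)
M1*R1^2 = 2*36 = 72
M2*R2^2 = 8*64 = 512
I_A/I_B = 72/512 = 9/64

9/64


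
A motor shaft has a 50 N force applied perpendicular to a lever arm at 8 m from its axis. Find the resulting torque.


Given: F = 50 N, r = 8 m, angle = 90 deg (perpendicular)
Using tau = F * r * sin(90)
sin(90) = 1
tau = 50 * 8 * 1
tau = 400 Nm

400 Nm


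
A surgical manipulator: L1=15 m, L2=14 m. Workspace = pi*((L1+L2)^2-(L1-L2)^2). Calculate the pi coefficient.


Given: L1 = 15, L2 = 14
(L1+L2)^2 = (29)^2 = 841
(L1-L2)^2 = (1)^2 = 1
Difference = 841 - 1 = 840
This equals 4*L1*L2 = 4*15*14 = 840
Workspace area = 840*pi

840


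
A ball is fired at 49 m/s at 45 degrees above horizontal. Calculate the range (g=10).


Given: v0 = 49 m/s, theta = 45 deg, g = 10 m/s^2
sin(2*45) = sin(90) = 1
Using R = v0^2 * sin(2*theta) / g
R = 49^2 * 1 / 10
R = 2401 / 10
R = 2401/10 m

2401/10 m


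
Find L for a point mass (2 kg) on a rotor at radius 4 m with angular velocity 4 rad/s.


Given: m = 2 kg, r = 4 m, omega = 4 rad/s
For a point mass: I = m*r^2
I = 2*4^2 = 2*16 = 32
L = I*omega = 32*4
L = 128 kg*m^2/s

128 kg*m^2/s


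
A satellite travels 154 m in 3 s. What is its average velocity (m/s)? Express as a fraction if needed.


Given: distance d = 154 m, time t = 3 s
Using v = d / t
v = 154 / 3
v = 154/3 m/s

154/3 m/s


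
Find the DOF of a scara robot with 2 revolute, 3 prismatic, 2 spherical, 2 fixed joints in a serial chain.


Given: serial robot with 2 revolute, 3 prismatic, 2 spherical, 2 fixed joints
DOF contribution per joint type: revolute=1, prismatic=1, spherical=3, fixed=0
DOF = 2*1 + 3*1 + 2*3 + 2*0
DOF = 11

11


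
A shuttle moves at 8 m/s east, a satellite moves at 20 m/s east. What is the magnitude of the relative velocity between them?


Given: v_A = 8 m/s east, v_B = 20 m/s east
Both move in the same direction; relative speed = |v_A - v_B|
|8 - 20| = |-12|
= 12 m/s

12 m/s


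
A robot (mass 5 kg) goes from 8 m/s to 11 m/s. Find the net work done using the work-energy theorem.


Given: m = 5 kg, v0 = 8 m/s, v = 11 m/s
Using W = (1/2)*m*(v^2 - v0^2)
v^2 = 11^2 = 121
v0^2 = 8^2 = 64
v^2 - v0^2 = 121 - 64 = 57
W = (1/2)*5*57 = 285/2 J

285/2 J


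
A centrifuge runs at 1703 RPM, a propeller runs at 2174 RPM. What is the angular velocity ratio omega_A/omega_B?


Given: RPM_A = 1703, RPM_B = 2174
omega = 2*pi*RPM/60, so omega_A/omega_B = RPM_A / RPM_B
omega_A/omega_B = 1703 / 2174
omega_A/omega_B = 1703/2174

1703/2174


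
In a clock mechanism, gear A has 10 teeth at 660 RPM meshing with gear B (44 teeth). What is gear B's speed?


Given: N1 = 10 teeth, w1 = 660 RPM, N2 = 44 teeth
Using N1*w1 = N2*w2
w2 = N1*w1 / N2
w2 = 10*660 / 44
w2 = 6600 / 44
w2 = 150 RPM

150 RPM


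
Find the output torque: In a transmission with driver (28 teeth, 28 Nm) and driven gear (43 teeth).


Given: N1 = 28, N2 = 43, T1 = 28 Nm
Using T2/T1 = N2/N1
T2 = T1 * N2 / N1
T2 = 28 * 43 / 28
T2 = 1204 / 28
T2 = 43 Nm

43 Nm


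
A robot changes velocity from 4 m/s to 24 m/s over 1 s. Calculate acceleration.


Given: initial velocity v0 = 4 m/s, final velocity v = 24 m/s, time t = 1 s
Using a = (v - v0) / t
a = (24 - 4) / 1
a = 20 / 1
a = 20 m/s^2

20 m/s^2


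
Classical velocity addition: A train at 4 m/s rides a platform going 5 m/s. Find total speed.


Given: object velocity = 4 m/s, platform velocity = 5 m/s (same direction)
Using classical velocity addition: v_total = v_object + v_platform
v_total = 4 + 5
v_total = 9 m/s

9 m/s


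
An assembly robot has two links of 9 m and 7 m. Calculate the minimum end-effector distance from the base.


Given: L1 = 9 m, L2 = 7 m
For a 2-link planar arm, min reach = |L1 - L2| (second link folded back)
Min reach = |9 - 7|
Min reach = 2 m

2 m


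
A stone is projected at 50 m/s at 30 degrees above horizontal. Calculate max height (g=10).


Given: v0 = 50 m/s, theta = 30 deg, g = 10 m/s^2
sin^2(30) = 1/4
Using H = v0^2 * sin^2(theta) / (2*g)
H = 50^2 * 1/4 / (2*10)
H = 2500 * 1/4 / 20
H = 625 / 20
H = 125/4 m

125/4 m


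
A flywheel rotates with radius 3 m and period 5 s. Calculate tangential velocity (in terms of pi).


Given: radius r = 3 m, period T = 5 s
Using v = 2*pi*r / T
v = 2*pi*3 / 5
v = 6*pi / 5
v = 6/5*pi m/s

6/5*pi m/s


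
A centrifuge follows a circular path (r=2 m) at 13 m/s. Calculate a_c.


Given: v = 13 m/s, r = 2 m
Using a_c = v^2 / r
a_c = 13^2 / 2
a_c = 169 / 2
a_c = 169/2 m/s^2

169/2 m/s^2


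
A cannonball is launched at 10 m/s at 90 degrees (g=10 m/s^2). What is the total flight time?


Given: v0 = 10 m/s, theta = 90 deg, g = 10 m/s^2
sin(90) = 1
Using T = 2*v0*sin(theta) / g
T = 2*10*1 / 10
T = 20 / 10
T = 2 s

2 s


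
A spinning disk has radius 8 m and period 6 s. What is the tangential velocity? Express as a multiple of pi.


Given: radius r = 8 m, period T = 6 s
Using v = 2*pi*r / T
v = 2*pi*8 / 6
v = 16*pi / 6
v = 8/3*pi m/s

8/3*pi m/s


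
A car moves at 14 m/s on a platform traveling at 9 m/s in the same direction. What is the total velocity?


Given: object velocity = 14 m/s, platform velocity = 9 m/s (same direction)
Using classical velocity addition: v_total = v_object + v_platform
v_total = 14 + 9
v_total = 23 m/s

23 m/s


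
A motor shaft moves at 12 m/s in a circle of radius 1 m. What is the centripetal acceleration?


Given: v = 12 m/s, r = 1 m
Using a_c = v^2 / r
a_c = 12^2 / 1
a_c = 144 / 1
a_c = 144 m/s^2

144 m/s^2


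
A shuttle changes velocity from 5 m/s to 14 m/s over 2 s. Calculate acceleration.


Given: initial velocity v0 = 5 m/s, final velocity v = 14 m/s, time t = 2 s
Using a = (v - v0) / t
a = (14 - 5) / 2
a = 9 / 2
a = 9/2 m/s^2

9/2 m/s^2


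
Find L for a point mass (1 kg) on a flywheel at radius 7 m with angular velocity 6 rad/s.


Given: m = 1 kg, r = 7 m, omega = 6 rad/s
For a point mass: I = m*r^2
I = 1*7^2 = 1*49 = 49
L = I*omega = 49*6
L = 294 kg*m^2/s

294 kg*m^2/s


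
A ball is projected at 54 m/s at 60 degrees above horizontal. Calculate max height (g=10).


Given: v0 = 54 m/s, theta = 60 deg, g = 10 m/s^2
sin^2(60) = 3/4
Using H = v0^2 * sin^2(theta) / (2*g)
H = 54^2 * 3/4 / (2*10)
H = 2916 * 3/4 / 20
H = 2187 / 20
H = 2187/20 m

2187/20 m


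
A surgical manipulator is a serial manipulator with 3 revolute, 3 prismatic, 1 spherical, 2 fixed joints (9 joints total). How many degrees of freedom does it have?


Given: serial robot with 3 revolute, 3 prismatic, 1 spherical, 2 fixed joints
DOF contribution per joint type: revolute=1, prismatic=1, spherical=3, fixed=0
DOF = 3*1 + 3*1 + 1*3 + 2*0
DOF = 9

9


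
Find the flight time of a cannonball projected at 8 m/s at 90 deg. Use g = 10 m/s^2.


Given: v0 = 8 m/s, theta = 90 deg, g = 10 m/s^2
sin(90) = 1
Using T = 2*v0*sin(theta) / g
T = 2*8*1 / 10
T = 16 / 10
T = 8/5 s

8/5 s


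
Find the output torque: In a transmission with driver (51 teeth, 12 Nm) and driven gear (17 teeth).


Given: N1 = 51, N2 = 17, T1 = 12 Nm
Using T2/T1 = N2/N1
T2 = T1 * N2 / N1
T2 = 12 * 17 / 51
T2 = 204 / 51
T2 = 4 Nm

4 Nm


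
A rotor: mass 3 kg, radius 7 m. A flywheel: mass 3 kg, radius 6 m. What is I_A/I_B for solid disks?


Given: M1=3 kg, R1=7 m, M2=3 kg, R2=6 m
For a disk: I = (1/2)*M*R^2, so I_A/I_B = (M1*R1^2)/(M2*R2^2)
M1*R1^2 = 3*49 = 147
M2*R2^2 = 3*36 = 108
I_A/I_B = 147/108 = 49/36

49/36


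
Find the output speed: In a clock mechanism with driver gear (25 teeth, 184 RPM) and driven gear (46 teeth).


Given: N1 = 25 teeth, w1 = 184 RPM, N2 = 46 teeth
Using N1*w1 = N2*w2
w2 = N1*w1 / N2
w2 = 25*184 / 46
w2 = 4600 / 46
w2 = 100 RPM

100 RPM


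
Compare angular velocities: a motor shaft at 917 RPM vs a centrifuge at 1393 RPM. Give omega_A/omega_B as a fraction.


Given: RPM_A = 917, RPM_B = 1393
omega = 2*pi*RPM/60, so omega_A/omega_B = RPM_A / RPM_B
omega_A/omega_B = 917 / 1393
omega_A/omega_B = 131/199

131/199


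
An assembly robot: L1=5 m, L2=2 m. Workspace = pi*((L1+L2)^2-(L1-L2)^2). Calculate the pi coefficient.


Given: L1 = 5, L2 = 2
(L1+L2)^2 = (7)^2 = 49
(L1-L2)^2 = (3)^2 = 9
Difference = 49 - 9 = 40
This equals 4*L1*L2 = 4*5*2 = 40
Workspace area = 40*pi

40


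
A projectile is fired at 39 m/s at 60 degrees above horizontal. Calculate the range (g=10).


Given: v0 = 39 m/s, theta = 60 deg, g = 10 m/s^2
sin(2*60) = sin(120) = sqrt(3)/2
Using R = v0^2 * sin(2*theta) / g
R = 39^2 * (sqrt(3)/2) / 10
R = 1521 * sqrt(3) / 20
R = 1521/20*sqrt(3) m

1521/20*sqrt(3) m


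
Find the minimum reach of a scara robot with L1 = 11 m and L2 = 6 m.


Given: L1 = 11 m, L2 = 6 m
For a 2-link planar arm, min reach = |L1 - L2| (second link folded back)
Min reach = |11 - 6|
Min reach = 5 m

5 m


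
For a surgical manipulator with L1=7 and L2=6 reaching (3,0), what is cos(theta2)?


Given: L1 = 7, L2 = 6, target (x, y) = (3, 0)
Using cos(theta2) = (x^2 + y^2 - L1^2 - L2^2) / (2*L1*L2)
x^2 + y^2 = 3^2 + 0 = 9
L1^2 + L2^2 = 49 + 36 = 85
Numerator = 9 - 85 = -76
Denominator = 2*7*6 = 84
cos(theta2) = -76/84 = -19/21

-19/21


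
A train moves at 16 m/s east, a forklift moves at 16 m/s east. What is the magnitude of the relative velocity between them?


Given: v_A = 16 m/s east, v_B = 16 m/s east
Both move in the same direction; relative speed = |v_A - v_B|
|16 - 16| = |0|
= 0 m/s

0 m/s


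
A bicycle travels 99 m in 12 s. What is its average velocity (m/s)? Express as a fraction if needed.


Given: distance d = 99 m, time t = 12 s
Using v = d / t
v = 99 / 12
v = 33/4 m/s

33/4 m/s


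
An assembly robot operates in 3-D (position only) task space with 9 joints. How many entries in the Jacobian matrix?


Given: task space dimension = 3, joints = 9
Jacobian is a 3 x 9 matrix
Total entries = rows * columns
Total = 3 * 9
Total = 27

27


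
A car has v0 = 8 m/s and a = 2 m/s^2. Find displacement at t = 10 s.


Given: v0 = 8 m/s, a = 2 m/s^2, t = 10 s
Using s = v0*t + (1/2)*a*t^2
s = 8*10 + (1/2)*2*10^2
s = 80 + (1/2)*200
s = 80 + 100
s = 180

180 m


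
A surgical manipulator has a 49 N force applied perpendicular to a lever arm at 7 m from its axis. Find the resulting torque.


Given: F = 49 N, r = 7 m, angle = 90 deg (perpendicular)
Using tau = F * r * sin(90)
sin(90) = 1
tau = 49 * 7 * 1
tau = 343 Nm

343 Nm


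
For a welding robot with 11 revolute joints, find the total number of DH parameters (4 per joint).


Given: 11 joints, 4 DH parameters per joint (d, theta, a, alpha)
Total DH parameters = number_of_joints * 4
Total = 11 * 4
Total = 44

44


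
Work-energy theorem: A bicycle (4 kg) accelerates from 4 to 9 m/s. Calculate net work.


Given: m = 4 kg, v0 = 4 m/s, v = 9 m/s
Using W = (1/2)*m*(v^2 - v0^2)
v^2 = 9^2 = 81
v0^2 = 4^2 = 16
v^2 - v0^2 = 81 - 16 = 65
W = (1/2)*4*65 = 130 J

130 J


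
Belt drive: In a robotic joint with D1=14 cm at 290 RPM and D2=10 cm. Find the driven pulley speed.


Given: D1 = 14 cm, w1 = 290 RPM, D2 = 10 cm
Using D1*w1 = D2*w2
w2 = D1*w1 / D2
w2 = 14*290 / 10
w2 = 4060 / 10
w2 = 406 RPM

406 RPM


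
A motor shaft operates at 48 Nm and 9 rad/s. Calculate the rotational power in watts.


Given: tau = 48 Nm, omega = 9 rad/s
Using P = tau * omega
P = 48 * 9
P = 432 W

432 W


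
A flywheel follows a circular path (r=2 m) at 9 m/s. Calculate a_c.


Given: v = 9 m/s, r = 2 m
Using a_c = v^2 / r
a_c = 9^2 / 2
a_c = 81 / 2
a_c = 81/2 m/s^2

81/2 m/s^2


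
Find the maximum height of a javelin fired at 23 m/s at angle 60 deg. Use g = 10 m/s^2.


Given: v0 = 23 m/s, theta = 60 deg, g = 10 m/s^2
sin^2(60) = 3/4
Using H = v0^2 * sin^2(theta) / (2*g)
H = 23^2 * 3/4 / (2*10)
H = 529 * 3/4 / 20
H = 1587/4 / 20
H = 1587/80 m

1587/80 m


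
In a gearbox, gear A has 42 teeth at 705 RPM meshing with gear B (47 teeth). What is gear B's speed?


Given: N1 = 42 teeth, w1 = 705 RPM, N2 = 47 teeth
Using N1*w1 = N2*w2
w2 = N1*w1 / N2
w2 = 42*705 / 47
w2 = 29610 / 47
w2 = 630 RPM

630 RPM


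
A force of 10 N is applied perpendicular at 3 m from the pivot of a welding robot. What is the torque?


Given: F = 10 N, r = 3 m, angle = 90 deg (perpendicular)
Using tau = F * r * sin(90)
sin(90) = 1
tau = 10 * 3 * 1
tau = 30 Nm

30 Nm


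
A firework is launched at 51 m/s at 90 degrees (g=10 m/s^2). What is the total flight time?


Given: v0 = 51 m/s, theta = 90 deg, g = 10 m/s^2
sin(90) = 1
Using T = 2*v0*sin(theta) / g
T = 2*51*1 / 10
T = 102 / 10
T = 51/5 s

51/5 s


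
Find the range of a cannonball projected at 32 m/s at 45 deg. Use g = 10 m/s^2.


Given: v0 = 32 m/s, theta = 45 deg, g = 10 m/s^2
sin(2*45) = sin(90) = 1
Using R = v0^2 * sin(2*theta) / g
R = 32^2 * 1 / 10
R = 1024 / 10
R = 512/5 m

512/5 m


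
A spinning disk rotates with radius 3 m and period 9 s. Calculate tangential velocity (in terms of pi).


Given: radius r = 3 m, period T = 9 s
Using v = 2*pi*r / T
v = 2*pi*3 / 9
v = 6*pi / 9
v = 2/3*pi m/s

2/3*pi m/s


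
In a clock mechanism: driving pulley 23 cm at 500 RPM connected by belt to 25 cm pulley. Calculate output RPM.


Given: D1 = 23 cm, w1 = 500 RPM, D2 = 25 cm
Using D1*w1 = D2*w2
w2 = D1*w1 / D2
w2 = 23*500 / 25
w2 = 11500 / 25
w2 = 460 RPM

460 RPM


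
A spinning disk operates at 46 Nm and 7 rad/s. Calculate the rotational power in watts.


Given: tau = 46 Nm, omega = 7 rad/s
Using P = tau * omega
P = 46 * 7
P = 322 W

322 W


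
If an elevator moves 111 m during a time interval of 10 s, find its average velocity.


Given: distance d = 111 m, time t = 10 s
Using v = d / t
v = 111 / 10
v = 111/10 m/s

111/10 m/s


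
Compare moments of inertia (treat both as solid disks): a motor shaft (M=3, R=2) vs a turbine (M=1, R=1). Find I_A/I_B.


Given: M1=3 kg, R1=2 m, M2=1 kg, R2=1 m
For a disk: I = (1/2)*M*R^2, so I_A/I_B = (M1*R1^2)/(M2*R2^2)
M1*R1^2 = 3*4 = 12
M2*R2^2 = 1*1 = 1
I_A/I_B = 12/1 = 12

12


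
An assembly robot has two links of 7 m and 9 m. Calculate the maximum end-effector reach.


Given: L1 = 7 m, L2 = 9 m
For a 2-link planar arm, max reach = L1 + L2 (fully extended)
Max reach = 7 + 9
Max reach = 16 m

16 m


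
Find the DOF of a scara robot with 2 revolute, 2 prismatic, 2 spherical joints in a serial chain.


Given: serial robot with 2 revolute, 2 prismatic, 2 spherical joints
DOF contribution per joint type: revolute=1, prismatic=1, spherical=3, fixed=0
DOF = 2*1 + 2*1 + 2*3
DOF = 10

10


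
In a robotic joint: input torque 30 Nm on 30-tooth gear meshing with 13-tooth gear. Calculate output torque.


Given: N1 = 30, N2 = 13, T1 = 30 Nm
Using T2/T1 = N2/N1
T2 = T1 * N2 / N1
T2 = 30 * 13 / 30
T2 = 390 / 30
T2 = 13 Nm

13 Nm


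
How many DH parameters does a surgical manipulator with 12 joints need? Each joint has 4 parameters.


Given: 12 joints, 4 DH parameters per joint (d, theta, a, alpha)
Total DH parameters = number_of_joints * 4
Total = 12 * 4
Total = 48

48


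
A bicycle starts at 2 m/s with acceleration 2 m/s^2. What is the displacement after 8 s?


Given: v0 = 2 m/s, a = 2 m/s^2, t = 8 s
Using s = v0*t + (1/2)*a*t^2
s = 2*8 + (1/2)*2*8^2
s = 16 + (1/2)*128
s = 16 + 64
s = 80

80 m


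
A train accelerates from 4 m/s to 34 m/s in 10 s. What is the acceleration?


Given: initial velocity v0 = 4 m/s, final velocity v = 34 m/s, time t = 10 s
Using a = (v - v0) / t
a = (34 - 4) / 10
a = 30 / 10
a = 3 m/s^2

3 m/s^2


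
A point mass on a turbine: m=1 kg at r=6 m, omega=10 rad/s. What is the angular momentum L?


Given: m = 1 kg, r = 6 m, omega = 10 rad/s
For a point mass: I = m*r^2
I = 1*6^2 = 1*36 = 36
L = I*omega = 36*10
L = 360 kg*m^2/s

360 kg*m^2/s
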